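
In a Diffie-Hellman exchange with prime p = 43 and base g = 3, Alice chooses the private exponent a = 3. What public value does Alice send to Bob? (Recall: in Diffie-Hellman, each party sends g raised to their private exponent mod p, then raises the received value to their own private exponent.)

27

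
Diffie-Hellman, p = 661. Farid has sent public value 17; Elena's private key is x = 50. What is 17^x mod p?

628

Shared key K = 17^50 mod 661.
17^1 ≡ 17 (mod 661)
17^2 = (17^1)^2 ≡ 17^2 = 289 ≡ 289 (mod 661)
17^4 = (17^2)^2 ≡ 289^2 = 83521 ≡ 235 (mod 661)
17^8 = (17^4)^2 ≡ 235^2 = 55225 ≡ 362 (mod 661)
17^16 = (17^8)^2 ≡ 362^2 = 131044 ≡ 166 (mod 661)
17^32 = (17^16)^2 ≡ 166^2 = 27556 ≡ 455 (mod 661)
17^50 = 17^32 · 17^16 · 17^2 ≡ 455 · 166 · 289 ≡ 628 (mod 661).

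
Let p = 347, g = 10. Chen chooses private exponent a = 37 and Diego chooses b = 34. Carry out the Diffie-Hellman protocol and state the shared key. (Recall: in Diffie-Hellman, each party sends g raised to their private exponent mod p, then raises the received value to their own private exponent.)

Chen sends A = g^a mod p = 10^37 mod 347.
10^1 ≡ 10 (mod 347)
10^2 = (10^1)^2 ≡ 10^2 = 100 ≡ 100 (mod 347)
10^4 = (10^2)^2 ≡ 100^2 = 10000 ≡ 284 (mod 347)
10^8 = (10^4)^2 ≡ 284^2 = 80656 ≡ 152 (mod 347)
10^16 = (10^8)^2 ≡ 152^2 = 23104 ≡ 202 (mod 347)
10^32 = (10^16)^2 ≡ 202^2 = 40804 ≡ 205 (mod 347)
10^37 = 10^32 · 10^4 · 10^1 ≡ 205 · 284 · 10 ≡ 281 (mod 347).
So A = 281. Diego then computes K = A^b mod p = 281^34 mod 347.
281^1 ≡ 281 (mod 347)
281^2 = (281^1)^2 ≡ 281^2 = 78961 ≡ 192 (mod 347)
281^4 = (281^2)^2 ≡ 192^2 = 36864 ≡ 82 (mod 347)
281^8 = (281^4)^2 ≡ 82^2 = 6724 ≡ 131 (mod 347)
281^16 = (281^8)^2 ≡ 131^2 = 17161 ≡ 158 (mod 347)
281^32 = (281^16)^2 ≡ 158^2 = 24964 ≡ 327 (mod 347)
281^34 = 281^32 · 281^2 ≡ 327 · 192 ≡ 324 (mod 347).

324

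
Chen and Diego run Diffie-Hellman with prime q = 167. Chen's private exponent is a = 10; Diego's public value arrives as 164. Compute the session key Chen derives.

Shared key K = 164^10 mod 167.
164^1 ≡ 164 (mod 167)
164^2 = (164^1)^2 ≡ 164^2 = 26896 ≡ 9 (mod 167)
164^4 = (164^2)^2 ≡ 9^2 = 81 ≡ 81 (mod 167)
164^8 = (164^4)^2 ≡ 81^2 = 6561 ≡ 48 (mod 167)
164^10 = 164^8 · 164^2 ≡ 48 · 9 ≡ 98 (mod 167).

98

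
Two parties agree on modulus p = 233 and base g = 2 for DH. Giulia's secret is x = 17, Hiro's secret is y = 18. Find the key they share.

63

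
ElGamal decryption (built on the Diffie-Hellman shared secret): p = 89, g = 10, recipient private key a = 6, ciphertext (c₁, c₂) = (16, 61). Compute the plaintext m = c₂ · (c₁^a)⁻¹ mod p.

Shared mask s = c₁^a mod p = 16^6 mod 89.
16^1 ≡ 16 (mod 89)
16^2 = (16^1)^2 ≡ 16^2 = 256 ≡ 78 (mod 89)
16^4 = (16^2)^2 ≡ 78^2 = 6084 ≡ 32 (mod 89)
16^6 = 16^4 · 16^2 ≡ 32 · 78 ≡ 4 (mod 89).
So s = 4; s⁻¹ ≡ 67 (mod 89).
m = c₂ · s⁻¹ mod 89 = 61 · 67 mod 89 = 82.

82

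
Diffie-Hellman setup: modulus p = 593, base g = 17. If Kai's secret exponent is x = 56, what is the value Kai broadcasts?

Public value = 17^56 (mod 593).
17^1 ≡ 17 (mod 593)
17^2 = (17^1)^2 ≡ 17^2 = 289 ≡ 289 (mod 593)
17^4 = (17^2)^2 ≡ 289^2 = 83521 ≡ 501 (mod 593)
17^8 = (17^4)^2 ≡ 501^2 = 251001 ≡ 162 (mod 593)
17^16 = (17^8)^2 ≡ 162^2 = 26244 ≡ 152 (mod 593)
17^32 = (17^16)^2 ≡ 152^2 = 23104 ≡ 570 (mod 593)
17^56 = 17^32 · 17^16 · 17^8 ≡ 570 · 152 · 162 ≡ 556 (mod 593).

556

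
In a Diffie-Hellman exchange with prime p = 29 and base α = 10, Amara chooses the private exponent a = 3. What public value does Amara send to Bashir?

Public value = 10^3 mod 29.
10^1 ≡ 10 (mod 29)
10^2 = (10^1)^2 ≡ 10^2 = 100 ≡ 13 (mod 29)
10^3 = 10^2 · 10^1 ≡ 13 · 10 ≡ 14 (mod 29).

14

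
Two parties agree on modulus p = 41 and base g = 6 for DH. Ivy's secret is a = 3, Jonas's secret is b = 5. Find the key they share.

3

Jonas sends B = g^b mod p = 6^5 mod 41.
6^1 ≡ 6 (mod 41)
6^2 = (6^1)^2 ≡ 6^2 = 36 ≡ 36 (mod 41)
6^4 = (6^2)^2 ≡ 36^2 = 1296 ≡ 25 (mod 41)
6^5 = 6^4 · 6^1 ≡ 25 · 6 ≡ 27 (mod 41).
So B = 27. Ivy then computes K = B^a mod p = 27^3 mod 41.
27^1 ≡ 27 (mod 41)
27^2 = (27^1)^2 ≡ 27^2 = 729 ≡ 32 (mod 41)
27^3 = 27^2 · 27^1 ≡ 32 · 27 ≡ 3 (mod 41).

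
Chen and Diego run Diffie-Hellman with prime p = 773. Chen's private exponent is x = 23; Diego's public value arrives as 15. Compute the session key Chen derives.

Shared key K = 15^23 mod 773.
15^1 ≡ 15 (mod 773)
15^2 = (15^1)^2 ≡ 15^2 = 225 ≡ 225 (mod 773)
15^4 = (15^2)^2 ≡ 225^2 = 50625 ≡ 380 (mod 773)
15^8 = (15^4)^2 ≡ 380^2 = 144400 ≡ 622 (mod 773)
15^16 = (15^8)^2 ≡ 622^2 = 386884 ≡ 384 (mod 773)
15^23 = 15^16 · 15^4 · 15^2 · 15^1 ≡ 384 · 380 · 225 · 15 ≡ 154 (mod 773).

154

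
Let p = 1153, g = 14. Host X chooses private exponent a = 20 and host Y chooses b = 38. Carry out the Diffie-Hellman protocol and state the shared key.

1118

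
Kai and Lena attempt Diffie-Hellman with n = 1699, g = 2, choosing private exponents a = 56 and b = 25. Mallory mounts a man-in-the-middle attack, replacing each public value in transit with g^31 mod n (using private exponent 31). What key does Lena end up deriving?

Lena receives Mallory's public value M = 2^31 mod 1699 instead of the honest one.
2^1 ≡ 2 (mod 1699)
2^2 = (2^1)^2 ≡ 2^2 = 4 ≡ 4 (mod 1699)
2^4 = (2^2)^2 ≡ 4^2 = 16 ≡ 16 (mod 1699)
2^8 = (2^4)^2 ≡ 16^2 = 256 ≡ 256 (mod 1699)
2^16 = (2^8)^2 ≡ 256^2 = 65536 ≡ 974 (mod 1699)
2^31 = 2^16 · 2^8 · 2^4 · 2^2 · 2^1 ≡ 974 · 256 · 16 · 4 · 2 ≡ 317 (mod 1699).
So M = 317. Lena computes K = M^25 mod 1699.
317^1 ≡ 317 (mod 1699)
317^2 = (317^1)^2 ≡ 317^2 = 100489 ≡ 248 (mod 1699)
317^4 = (317^2)^2 ≡ 248^2 = 61504 ≡ 340 (mod 1699)
317^8 = (317^4)^2 ≡ 340^2 = 115600 ≡ 68 (mod 1699)
317^16 = (317^8)^2 ≡ 68^2 = 4624 ≡ 1226 (mod 1699)
317^25 = 317^16 · 317^8 · 317^1 ≡ 1226 · 68 · 317 ≡ 1410 (mod 1699).

1410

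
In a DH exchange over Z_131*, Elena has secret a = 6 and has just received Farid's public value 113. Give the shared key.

39

Shared key K = 113^6 mod 131.
113^1 ≡ 113 (mod 131)
113^2 = (113^1)^2 ≡ 113^2 = 12769 ≡ 62 (mod 131)
113^4 = (113^2)^2 ≡ 62^2 = 3844 ≡ 45 (mod 131)
113^6 = 113^4 · 113^2 ≡ 45 · 62 ≡ 39 (mod 131).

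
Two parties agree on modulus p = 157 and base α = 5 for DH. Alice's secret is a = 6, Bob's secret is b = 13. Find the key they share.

156

Bob sends B = α^b mod p = 5^13 mod 157.
5^1 ≡ 5 (mod 157)
5^2 = (5^1)^2 ≡ 5^2 = 25 ≡ 25 (mod 157)
5^4 = (5^2)^2 ≡ 25^2 = 625 ≡ 154 (mod 157)
5^8 = (5^4)^2 ≡ 154^2 = 23716 ≡ 9 (mod 157)
5^13 = 5^8 · 5^4 · 5^1 ≡ 9 · 154 · 5 ≡ 22 (mod 157).
So B = 22. Alice then computes K = B^a mod p = 22^6 mod 157.
22^1 ≡ 22 (mod 157)
22^2 = (22^1)^2 ≡ 22^2 = 484 ≡ 13 (mod 157)
22^4 = (22^2)^2 ≡ 13^2 = 169 ≡ 12 (mod 157)
22^6 = 22^4 · 22^2 ≡ 12 · 13 ≡ 156 (mod 157).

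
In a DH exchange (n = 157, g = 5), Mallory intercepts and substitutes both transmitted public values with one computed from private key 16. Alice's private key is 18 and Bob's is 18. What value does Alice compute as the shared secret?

Alice receives Mallory's public value M = 5^16 mod 157 instead of the honest one.
5^1 ≡ 5 (mod 157)
5^2 = (5^1)^2 ≡ 5^2 = 25 ≡ 25 (mod 157)
5^4 = (5^2)^2 ≡ 25^2 = 625 ≡ 154 (mod 157)
5^8 = (5^4)^2 ≡ 154^2 = 23716 ≡ 9 (mod 157)
5^16 = (5^8)^2 ≡ 9^2 = 81 ≡ 81 (mod 157)
So M = 81. Alice computes K = M^18 mod 157.
81^1 ≡ 81 (mod 157)
81^2 = (81^1)^2 ≡ 81^2 = 6561 ≡ 124 (mod 157)
81^4 = (81^2)^2 ≡ 124^2 = 15376 ≡ 147 (mod 157)
81^8 = (81^4)^2 ≡ 147^2 = 21609 ≡ 100 (mod 157)
81^16 = (81^8)^2 ≡ 100^2 = 10000 ≡ 109 (mod 157)
81^18 = 81^16 · 81^2 ≡ 109 · 124 ≡ 14 (mod 157).

14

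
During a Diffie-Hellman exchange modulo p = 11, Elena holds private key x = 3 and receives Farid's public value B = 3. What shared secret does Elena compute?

Shared key K = 3^3 mod 11.
3^1 ≡ 3 (mod 11)
3^2 = (3^1)^2 ≡ 3^2 = 9 ≡ 9 (mod 11)
3^3 = 3^2 · 3^1 ≡ 9 · 3 ≡ 5 (mod 11).

5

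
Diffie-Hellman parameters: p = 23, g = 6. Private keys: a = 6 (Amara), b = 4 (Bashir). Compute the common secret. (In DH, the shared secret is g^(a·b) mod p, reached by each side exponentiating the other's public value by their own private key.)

13

Bashir sends B = g^b mod p = 6^4 mod 23.
6^1 ≡ 6 (mod 23)
6^2 = (6^1)^2 ≡ 6^2 = 36 ≡ 13 (mod 23)
6^4 = (6^2)^2 ≡ 13^2 = 169 ≡ 8 (mod 23)
So B = 8. Amara then computes K = B^a mod p = 8^6 mod 23.
8^1 ≡ 8 (mod 23)
8^2 = (8^1)^2 ≡ 8^2 = 64 ≡ 18 (mod 23)
8^4 = (8^2)^2 ≡ 18^2 = 324 ≡ 2 (mod 23)
8^6 = 8^4 · 8^2 ≡ 2 · 18 ≡ 13 (mod 23).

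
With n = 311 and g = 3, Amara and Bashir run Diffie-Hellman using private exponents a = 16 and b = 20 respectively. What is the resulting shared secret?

270

Amara sends A = g^a mod n = 3^16 mod 311.
3^1 ≡ 3 (mod 311)
3^2 = (3^1)^2 ≡ 3^2 = 9 ≡ 9 (mod 311)
3^4 = (3^2)^2 ≡ 9^2 = 81 ≡ 81 (mod 311)
3^8 = (3^4)^2 ≡ 81^2 = 6561 ≡ 30 (mod 311)
3^16 = (3^8)^2 ≡ 30^2 = 900 ≡ 278 (mod 311)
So A = 278. Bashir then computes K = A^b mod n = 278^20 mod 311.
278^1 ≡ 278 (mod 311)
278^2 = (278^1)^2 ≡ 278^2 = 77284 ≡ 156 (mod 311)
278^4 = (278^2)^2 ≡ 156^2 = 24336 ≡ 78 (mod 311)
278^8 = (278^4)^2 ≡ 78^2 = 6084 ≡ 175 (mod 311)
278^16 = (278^8)^2 ≡ 175^2 = 30625 ≡ 147 (mod 311)
278^20 = 278^16 · 278^4 ≡ 147 · 78 ≡ 270 (mod 311).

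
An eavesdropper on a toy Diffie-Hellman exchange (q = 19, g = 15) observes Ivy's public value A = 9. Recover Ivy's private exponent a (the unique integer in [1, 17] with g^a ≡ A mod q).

Try successive powers of 15 modulo 19:
15^1 ≡ 15
15^2 ≡ 16
15^3 ≡ 12
15^4 ≡ 9
Found: a = 4.

4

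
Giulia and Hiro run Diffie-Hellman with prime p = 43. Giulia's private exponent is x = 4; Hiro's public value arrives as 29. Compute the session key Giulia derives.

Shared key K = 29^4 mod 43.
29^1 ≡ 29 (mod 43)
29^2 = (29^1)^2 ≡ 29^2 = 841 ≡ 24 (mod 43)
29^4 = (29^2)^2 ≡ 24^2 = 576 ≡ 17 (mod 43)

17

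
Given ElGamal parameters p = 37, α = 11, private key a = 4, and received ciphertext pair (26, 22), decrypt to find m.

Shared mask s = c₁^a mod p = 26^4 mod 37.
26^1 ≡ 26 (mod 37)
26^2 = (26^1)^2 ≡ 26^2 = 676 ≡ 10 (mod 37)
26^4 = (26^2)^2 ≡ 10^2 = 100 ≡ 26 (mod 37)
So s = 26; s⁻¹ ≡ 10 (mod 37).
m = c₂ · s⁻¹ mod 37 = 22 · 10 mod 37 = 35.

35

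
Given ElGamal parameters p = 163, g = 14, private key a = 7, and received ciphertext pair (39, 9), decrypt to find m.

69

Shared mask s = c₁^a mod p = 39^7 mod 163.
39^1 ≡ 39 (mod 163)
39^2 = (39^1)^2 ≡ 39^2 = 1521 ≡ 54 (mod 163)
39^4 = (39^2)^2 ≡ 54^2 = 2916 ≡ 145 (mod 163)
39^7 = 39^4 · 39^2 · 39^1 ≡ 145 · 54 · 39 ≡ 71 (mod 163).
So s = 71; s⁻¹ ≡ 62 (mod 163).
m = c₂ · s⁻¹ mod 163 = 9 · 62 mod 163 = 69.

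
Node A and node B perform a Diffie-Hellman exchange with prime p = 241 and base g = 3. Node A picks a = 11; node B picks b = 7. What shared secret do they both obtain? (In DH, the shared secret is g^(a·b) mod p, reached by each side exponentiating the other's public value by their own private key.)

169

Node A sends A = g^a mod p = 3^11 mod 241.
3^1 ≡ 3 (mod 241)
3^2 = (3^1)^2 ≡ 3^2 = 9 ≡ 9 (mod 241)
3^4 = (3^2)^2 ≡ 9^2 = 81 ≡ 81 (mod 241)
3^8 = (3^4)^2 ≡ 81^2 = 6561 ≡ 54 (mod 241)
3^11 = 3^8 · 3^2 · 3^1 ≡ 54 · 9 · 3 ≡ 12 (mod 241).
So A = 12. Node B then computes K = A^b mod p = 12^7 mod 241.
12^1 ≡ 12 (mod 241)
12^2 = (12^1)^2 ≡ 12^2 = 144 ≡ 144 (mod 241)
12^4 = (12^2)^2 ≡ 144^2 = 20736 ≡ 10 (mod 241)
12^7 = 12^4 · 12^2 · 12^1 ≡ 10 · 144 · 12 ≡ 169 (mod 241).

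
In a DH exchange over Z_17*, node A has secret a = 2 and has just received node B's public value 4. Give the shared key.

16

Shared key K = 4^2 mod 17.
4^1 ≡ 4 (mod 17)
4^2 = (4^1)^2 ≡ 4^2 = 16 ≡ 16 (mod 17)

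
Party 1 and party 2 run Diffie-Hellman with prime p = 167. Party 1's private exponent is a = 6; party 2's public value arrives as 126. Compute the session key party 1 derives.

Shared key K = 126^6 mod 167.
126^1 ≡ 126 (mod 167)
126^2 = (126^1)^2 ≡ 126^2 = 15876 ≡ 11 (mod 167)
126^4 = (126^2)^2 ≡ 11^2 = 121 ≡ 121 (mod 167)
126^6 = 126^4 · 126^2 ≡ 121 · 11 ≡ 162 (mod 167).

162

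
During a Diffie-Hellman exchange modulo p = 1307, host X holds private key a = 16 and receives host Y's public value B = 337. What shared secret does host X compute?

Shared key K = 337^16 mod 1307.
337^1 ≡ 337 (mod 1307)
337^2 = (337^1)^2 ≡ 337^2 = 113569 ≡ 1167 (mod 1307)
337^4 = (337^2)^2 ≡ 1167^2 = 1361889 ≡ 1302 (mod 1307)
337^8 = (337^4)^2 ≡ 1302^2 = 1695204 ≡ 25 (mod 1307)
337^16 = (337^8)^2 ≡ 25^2 = 625 ≡ 625 (mod 1307)

625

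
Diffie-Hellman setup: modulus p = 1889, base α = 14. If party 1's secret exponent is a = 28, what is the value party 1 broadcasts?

Public value = 14^28 mod 1889.
14^1 ≡ 14 (mod 1889)
14^2 = (14^1)^2 ≡ 14^2 = 196 ≡ 196 (mod 1889)
14^4 = (14^2)^2 ≡ 196^2 = 38416 ≡ 636 (mod 1889)
14^8 = (14^4)^2 ≡ 636^2 = 404496 ≡ 250 (mod 1889)
14^16 = (14^8)^2 ≡ 250^2 = 62500 ≡ 163 (mod 1889)
14^28 = 14^16 · 14^8 · 14^4 ≡ 163 · 250 · 636 ≡ 1809 (mod 1889).

1809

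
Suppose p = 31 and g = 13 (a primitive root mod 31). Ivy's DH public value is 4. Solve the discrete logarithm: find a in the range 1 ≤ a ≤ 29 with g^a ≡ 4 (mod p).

18

Try successive powers of 13 modulo 31:
13^1 ≡ 13
13^2 ≡ 14
13^3 ≡ 27
13^4 ≡ 10
13^5 ≡ 6
13^6 ≡ 16
13^7 ≡ 22
13^8 ≡ 7
13^9 ≡ 29
13^10 ≡ 5
13^11 ≡ 3
13^12 ≡ 8
13^13 ≡ 11
13^14 ≡ 19
13^15 ≡ 30
13^16 ≡ 18
13^17 ≡ 17
13^18 ≡ 4
Found: a = 18.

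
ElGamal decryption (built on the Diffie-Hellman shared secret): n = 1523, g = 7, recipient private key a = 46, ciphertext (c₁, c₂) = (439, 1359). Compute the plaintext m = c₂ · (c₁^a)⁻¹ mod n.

Shared mask s = c₁^a mod n = 439^46 mod 1523.
439^1 ≡ 439 (mod 1523)
439^2 = (439^1)^2 ≡ 439^2 = 192721 ≡ 823 (mod 1523)
439^4 = (439^2)^2 ≡ 823^2 = 677329 ≡ 1117 (mod 1523)
439^8 = (439^4)^2 ≡ 1117^2 = 1247689 ≡ 352 (mod 1523)
439^16 = (439^8)^2 ≡ 352^2 = 123904 ≡ 541 (mod 1523)
439^32 = (439^16)^2 ≡ 541^2 = 292681 ≡ 265 (mod 1523)
439^46 = 439^32 · 439^8 · 439^4 · 439^2 ≡ 265 · 352 · 1117 · 823 ≡ 350 (mod 1523).
So s = 350; s⁻¹ ≡ 1362 (mod 1523).
m = c₂ · s⁻¹ mod 1523 = 1359 · 1362 mod 1523 = 513.

513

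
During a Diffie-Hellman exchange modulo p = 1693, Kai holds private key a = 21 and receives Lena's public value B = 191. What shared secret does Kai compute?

733

Shared key K = 191^21 mod 1693.
191^1 ≡ 191 (mod 1693)
191^2 = (191^1)^2 ≡ 191^2 = 36481 ≡ 928 (mod 1693)
191^4 = (191^2)^2 ≡ 928^2 = 861184 ≡ 1140 (mod 1693)
191^8 = (191^4)^2 ≡ 1140^2 = 1299600 ≡ 1069 (mod 1693)
191^16 = (191^8)^2 ≡ 1069^2 = 1142761 ≡ 1679 (mod 1693)
191^21 = 191^16 · 191^4 · 191^1 ≡ 1679 · 1140 · 191 ≡ 733 (mod 1693).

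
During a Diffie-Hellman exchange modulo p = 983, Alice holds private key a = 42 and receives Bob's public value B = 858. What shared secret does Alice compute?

Shared key K = 858^42 mod 983.
858^1 ≡ 858 (mod 983)
858^2 = (858^1)^2 ≡ 858^2 = 736164 ≡ 880 (mod 983)
858^4 = (858^2)^2 ≡ 880^2 = 774400 ≡ 779 (mod 983)
858^8 = (858^4)^2 ≡ 779^2 = 606841 ≡ 330 (mod 983)
858^16 = (858^8)^2 ≡ 330^2 = 108900 ≡ 770 (mod 983)
858^32 = (858^16)^2 ≡ 770^2 = 592900 ≡ 151 (mod 983)
858^42 = 858^32 · 858^8 · 858^2 ≡ 151 · 330 · 880 ≡ 736 (mod 983).

736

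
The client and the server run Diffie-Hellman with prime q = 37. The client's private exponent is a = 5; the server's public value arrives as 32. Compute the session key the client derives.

20

Shared key K = 32^5 mod 37.
32^1 ≡ 32 (mod 37)
32^2 = (32^1)^2 ≡ 32^2 = 1024 ≡ 25 (mod 37)
32^4 = (32^2)^2 ≡ 25^2 = 625 ≡ 33 (mod 37)
32^5 = 32^4 · 32^1 ≡ 33 · 32 ≡ 20 (mod 37).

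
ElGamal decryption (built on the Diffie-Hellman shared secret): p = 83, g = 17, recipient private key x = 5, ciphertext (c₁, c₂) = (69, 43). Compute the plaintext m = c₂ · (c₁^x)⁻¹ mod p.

Shared mask s = c₁^x mod p = 69^5 mod 83.
69^1 ≡ 69 (mod 83)
69^2 = (69^1)^2 ≡ 69^2 = 4761 ≡ 30 (mod 83)
69^4 = (69^2)^2 ≡ 30^2 = 900 ≡ 70 (mod 83)
69^5 = 69^4 · 69^1 ≡ 70 · 69 ≡ 16 (mod 83).
So s = 16; s⁻¹ ≡ 26 (mod 83).
m = c₂ · s⁻¹ mod 83 = 43 · 26 mod 83 = 39.

39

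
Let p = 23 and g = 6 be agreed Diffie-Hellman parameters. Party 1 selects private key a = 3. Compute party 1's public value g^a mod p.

Public value = 6^3 mod 23.
6^1 ≡ 6 (mod 23)
6^2 = (6^1)^2 ≡ 6^2 = 36 ≡ 13 (mod 23)
6^3 = 6^2 · 6^1 ≡ 13 · 6 ≡ 9 (mod 23).

9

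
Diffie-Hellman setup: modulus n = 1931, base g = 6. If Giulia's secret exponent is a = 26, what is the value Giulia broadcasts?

Public value = 6^26 mod 1931.
6^1 ≡ 6 (mod 1931)
6^2 = (6^1)^2 ≡ 6^2 = 36 ≡ 36 (mod 1931)
6^4 = (6^2)^2 ≡ 36^2 = 1296 ≡ 1296 (mod 1931)
6^8 = (6^4)^2 ≡ 1296^2 = 1679616 ≡ 1577 (mod 1931)
6^16 = (6^8)^2 ≡ 1577^2 = 2486929 ≡ 1732 (mod 1931)
6^26 = 6^16 · 6^8 · 6^2 ≡ 1732 · 1577 · 36 ≡ 653 (mod 1931).

653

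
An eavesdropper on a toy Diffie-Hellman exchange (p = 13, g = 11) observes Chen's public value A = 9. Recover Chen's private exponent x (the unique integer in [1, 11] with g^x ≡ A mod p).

8

Try successive powers of 11 modulo 13:
11^1 ≡ 11
11^2 ≡ 4
11^3 ≡ 5
11^4 ≡ 3
11^5 ≡ 7
11^6 ≡ 12
11^7 ≡ 2
11^8 ≡ 9
Found: x = 8.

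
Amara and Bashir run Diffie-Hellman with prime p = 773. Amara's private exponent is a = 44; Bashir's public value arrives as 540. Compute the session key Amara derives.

Shared key K = 540^44 mod 773.
540^1 ≡ 540 (mod 773)
540^2 = (540^1)^2 ≡ 540^2 = 291600 ≡ 179 (mod 773)
540^4 = (540^2)^2 ≡ 179^2 = 32041 ≡ 348 (mod 773)
540^8 = (540^4)^2 ≡ 348^2 = 121104 ≡ 516 (mod 773)
540^16 = (540^8)^2 ≡ 516^2 = 266256 ≡ 344 (mod 773)
540^32 = (540^16)^2 ≡ 344^2 = 118336 ≡ 67 (mod 773)
540^44 = 540^32 · 540^8 · 540^4 ≡ 67 · 516 · 348 ≡ 84 (mod 773).

84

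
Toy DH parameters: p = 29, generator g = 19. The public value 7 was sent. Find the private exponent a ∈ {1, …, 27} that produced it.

20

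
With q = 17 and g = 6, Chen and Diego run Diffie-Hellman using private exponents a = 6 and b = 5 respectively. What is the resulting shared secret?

Diego sends B = g^b mod q = 6^5 mod 17.
6^1 ≡ 6 (mod 17)
6^2 = (6^1)^2 ≡ 6^2 = 36 ≡ 2 (mod 17)
6^4 = (6^2)^2 ≡ 2^2 = 4 ≡ 4 (mod 17)
6^5 = 6^4 · 6^1 ≡ 4 · 6 ≡ 7 (mod 17).
So B = 7. Chen then computes K = B^a mod q = 7^6 mod 17.
7^1 ≡ 7 (mod 17)
7^2 = (7^1)^2 ≡ 7^2 = 49 ≡ 15 (mod 17)
7^4 = (7^2)^2 ≡ 15^2 = 225 ≡ 4 (mod 17)
7^6 = 7^4 · 7^2 ≡ 4 · 15 ≡ 9 (mod 17).

9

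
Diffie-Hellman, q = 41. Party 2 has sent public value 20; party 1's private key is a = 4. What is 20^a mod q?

18

Shared key K = 20^4 mod 41.
20^1 ≡ 20 (mod 41)
20^2 = (20^1)^2 ≡ 20^2 = 400 ≡ 31 (mod 41)
20^4 = (20^2)^2 ≡ 31^2 = 961 ≡ 18 (mod 41)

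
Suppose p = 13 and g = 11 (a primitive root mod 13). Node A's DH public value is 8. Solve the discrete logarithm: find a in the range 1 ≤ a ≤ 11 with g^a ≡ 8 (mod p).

9

Try successive powers of 11 modulo 13:
11^1 ≡ 11
11^2 ≡ 4
11^3 ≡ 5
11^4 ≡ 3
11^5 ≡ 7
11^6 ≡ 12
11^7 ≡ 2
11^8 ≡ 9
11^9 ≡ 8
Found: a = 9.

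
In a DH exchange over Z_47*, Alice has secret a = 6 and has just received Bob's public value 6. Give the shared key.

32

Shared key K = 6^6 mod 47.
6^1 ≡ 6 (mod 47)
6^2 = (6^1)^2 ≡ 6^2 = 36 ≡ 36 (mod 47)
6^4 = (6^2)^2 ≡ 36^2 = 1296 ≡ 27 (mod 47)
6^6 = 6^4 · 6^2 ≡ 27 · 36 ≡ 32 (mod 47).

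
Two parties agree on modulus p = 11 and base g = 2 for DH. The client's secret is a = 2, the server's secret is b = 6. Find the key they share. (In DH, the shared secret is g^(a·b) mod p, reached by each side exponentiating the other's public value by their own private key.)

4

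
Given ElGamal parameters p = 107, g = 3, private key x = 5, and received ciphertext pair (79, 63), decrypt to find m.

Shared mask s = c₁^x mod p = 79^5 mod 107.
79^1 ≡ 79 (mod 107)
79^2 = (79^1)^2 ≡ 79^2 = 6241 ≡ 35 (mod 107)
79^4 = (79^2)^2 ≡ 35^2 = 1225 ≡ 48 (mod 107)
79^5 = 79^4 · 79^1 ≡ 48 · 79 ≡ 47 (mod 107).
So s = 47; s⁻¹ ≡ 41 (mod 107).
m = c₂ · s⁻¹ mod 107 = 63 · 41 mod 107 = 15.

15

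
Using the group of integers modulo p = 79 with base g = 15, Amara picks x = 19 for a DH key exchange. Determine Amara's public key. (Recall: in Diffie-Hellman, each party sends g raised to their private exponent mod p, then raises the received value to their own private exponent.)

69

Public value = 15^19 mod 79.
15^1 ≡ 15 (mod 79)
15^2 = (15^1)^2 ≡ 15^2 = 225 ≡ 67 (mod 79)
15^4 = (15^2)^2 ≡ 67^2 = 4489 ≡ 65 (mod 79)
15^8 = (15^4)^2 ≡ 65^2 = 4225 ≡ 38 (mod 79)
15^16 = (15^8)^2 ≡ 38^2 = 1444 ≡ 22 (mod 79)
15^19 = 15^16 · 15^2 · 15^1 ≡ 22 · 67 · 15 ≡ 69 (mod 79).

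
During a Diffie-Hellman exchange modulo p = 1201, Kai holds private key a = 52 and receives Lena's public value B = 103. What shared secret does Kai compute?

Shared key K = 103^52 mod 1201.
103^1 ≡ 103 (mod 1201)
103^2 = (103^1)^2 ≡ 103^2 = 10609 ≡ 1001 (mod 1201)
103^4 = (103^2)^2 ≡ 1001^2 = 1002001 ≡ 367 (mod 1201)
103^8 = (103^4)^2 ≡ 367^2 = 134689 ≡ 177 (mod 1201)
103^16 = (103^8)^2 ≡ 177^2 = 31329 ≡ 103 (mod 1201)
103^32 = (103^16)^2 ≡ 103^2 = 10609 ≡ 1001 (mod 1201)
103^52 = 103^32 · 103^16 · 103^4 ≡ 1001 · 103 · 367 ≡ 95 (mod 1201).

95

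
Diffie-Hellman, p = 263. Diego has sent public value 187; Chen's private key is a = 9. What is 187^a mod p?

70

Shared key K = 187^9 mod 263.
187^1 ≡ 187 (mod 263)
187^2 = (187^1)^2 ≡ 187^2 = 34969 ≡ 253 (mod 263)
187^4 = (187^2)^2 ≡ 253^2 = 64009 ≡ 100 (mod 263)
187^8 = (187^4)^2 ≡ 100^2 = 10000 ≡ 6 (mod 263)
187^9 = 187^8 · 187^1 ≡ 6 · 187 ≡ 70 (mod 263).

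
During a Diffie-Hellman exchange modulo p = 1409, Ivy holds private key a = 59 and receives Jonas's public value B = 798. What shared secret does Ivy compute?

Shared key K = 798^59 mod 1409.
798^1 ≡ 798 (mod 1409)
798^2 = (798^1)^2 ≡ 798^2 = 636804 ≡ 1345 (mod 1409)
798^4 = (798^2)^2 ≡ 1345^2 = 1809025 ≡ 1278 (mod 1409)
798^8 = (798^4)^2 ≡ 1278^2 = 1633284 ≡ 253 (mod 1409)
798^16 = (798^8)^2 ≡ 253^2 = 64009 ≡ 604 (mod 1409)
798^32 = (798^16)^2 ≡ 604^2 = 364816 ≡ 1294 (mod 1409)
798^59 = 798^32 · 798^16 · 798^8 · 798^2 · 798^1 ≡ 1294 · 604 · 253 · 1345 · 798 ≡ 1407 (mod 1409).

1407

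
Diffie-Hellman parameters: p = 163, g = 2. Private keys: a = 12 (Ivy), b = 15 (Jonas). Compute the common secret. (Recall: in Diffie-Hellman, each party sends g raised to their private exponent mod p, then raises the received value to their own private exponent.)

40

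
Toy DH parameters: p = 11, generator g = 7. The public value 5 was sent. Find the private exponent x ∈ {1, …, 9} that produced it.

Try successive powers of 7 modulo 11:
7^1 ≡ 7
7^2 ≡ 5
Found: x = 2.

2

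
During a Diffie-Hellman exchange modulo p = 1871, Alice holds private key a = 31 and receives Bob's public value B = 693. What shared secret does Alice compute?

973

Shared key K = 693^31 mod 1871.
693^1 ≡ 693 (mod 1871)
693^2 = (693^1)^2 ≡ 693^2 = 480249 ≡ 1273 (mod 1871)
693^4 = (693^2)^2 ≡ 1273^2 = 1620529 ≡ 243 (mod 1871)
693^8 = (693^4)^2 ≡ 243^2 = 59049 ≡ 1048 (mod 1871)
693^16 = (693^8)^2 ≡ 1048^2 = 1098304 ≡ 27 (mod 1871)
693^31 = 693^16 · 693^8 · 693^4 · 693^2 · 693^1 ≡ 27 · 1048 · 243 · 1273 · 693 ≡ 973 (mod 1871).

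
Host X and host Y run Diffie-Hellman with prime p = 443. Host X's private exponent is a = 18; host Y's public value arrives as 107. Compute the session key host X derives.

79

Shared key K = 107^18 mod 443.
107^1 ≡ 107 (mod 443)
107^2 = (107^1)^2 ≡ 107^2 = 11449 ≡ 374 (mod 443)
107^4 = (107^2)^2 ≡ 374^2 = 139876 ≡ 331 (mod 443)
107^8 = (107^4)^2 ≡ 331^2 = 109561 ≡ 140 (mod 443)
107^16 = (107^8)^2 ≡ 140^2 = 19600 ≡ 108 (mod 443)
107^18 = 107^16 · 107^2 ≡ 108 · 374 ≡ 79 (mod 443).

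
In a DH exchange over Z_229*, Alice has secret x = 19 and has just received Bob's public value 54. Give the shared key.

107

Shared key K = 54^19 mod 229.
54^1 ≡ 54 (mod 229)
54^2 = (54^1)^2 ≡ 54^2 = 2916 ≡ 168 (mod 229)
54^4 = (54^2)^2 ≡ 168^2 = 28224 ≡ 57 (mod 229)
54^8 = (54^4)^2 ≡ 57^2 = 3249 ≡ 43 (mod 229)
54^16 = (54^8)^2 ≡ 43^2 = 1849 ≡ 17 (mod 229)
54^19 = 54^16 · 54^2 · 54^1 ≡ 17 · 168 · 54 ≡ 107 (mod 229).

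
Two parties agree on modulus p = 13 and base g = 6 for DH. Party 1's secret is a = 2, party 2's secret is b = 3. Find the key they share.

12

Party 2 sends B = g^b mod p = 6^3 mod 13.
6^1 ≡ 6 (mod 13)
6^2 = (6^1)^2 ≡ 6^2 = 36 ≡ 10 (mod 13)
6^3 = 6^2 · 6^1 ≡ 10 · 6 ≡ 8 (mod 13).
So B = 8. Party 1 then computes K = B^a mod p = 8^2 mod 13.
8^1 ≡ 8 (mod 13)
8^2 = (8^1)^2 ≡ 8^2 = 64 ≡ 12 (mod 13)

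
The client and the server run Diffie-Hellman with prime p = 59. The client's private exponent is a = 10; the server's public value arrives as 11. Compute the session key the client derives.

7

Shared key K = 11^10 mod 59.
11^1 ≡ 11 (mod 59)
11^2 = (11^1)^2 ≡ 11^2 = 121 ≡ 3 (mod 59)
11^4 = (11^2)^2 ≡ 3^2 = 9 ≡ 9 (mod 59)
11^8 = (11^4)^2 ≡ 9^2 = 81 ≡ 22 (mod 59)
11^10 = 11^8 · 11^2 ≡ 22 · 3 ≡ 7 (mod 59).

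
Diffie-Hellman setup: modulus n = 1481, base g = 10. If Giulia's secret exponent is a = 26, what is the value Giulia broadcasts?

830

Public value = 10^26 (mod 1481).
10^1 ≡ 10 (mod 1481)
10^2 = (10^1)^2 ≡ 10^2 = 100 ≡ 100 (mod 1481)
10^4 = (10^2)^2 ≡ 100^2 = 10000 ≡ 1114 (mod 1481)
10^8 = (10^4)^2 ≡ 1114^2 = 1240996 ≡ 1399 (mod 1481)
10^16 = (10^8)^2 ≡ 1399^2 = 1957201 ≡ 800 (mod 1481)
10^26 = 10^16 · 10^8 · 10^2 ≡ 800 · 1399 · 100 ≡ 830 (mod 1481).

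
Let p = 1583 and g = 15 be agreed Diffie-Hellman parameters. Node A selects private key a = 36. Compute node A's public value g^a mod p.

Public value = 15^36 mod 1583.
15^1 ≡ 15 (mod 1583)
15^2 = (15^1)^2 ≡ 15^2 = 225 ≡ 225 (mod 1583)
15^4 = (15^2)^2 ≡ 225^2 = 50625 ≡ 1552 (mod 1583)
15^8 = (15^4)^2 ≡ 1552^2 = 2408704 ≡ 961 (mod 1583)
15^16 = (15^8)^2 ≡ 961^2 = 923521 ≡ 632 (mod 1583)
15^32 = (15^16)^2 ≡ 632^2 = 399424 ≡ 508 (mod 1583)
15^36 = 15^32 · 15^4 ≡ 508 · 1552 ≡ 82 (mod 1583).

82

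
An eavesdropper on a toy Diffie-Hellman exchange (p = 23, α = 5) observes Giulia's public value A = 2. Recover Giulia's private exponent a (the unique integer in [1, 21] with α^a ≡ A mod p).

2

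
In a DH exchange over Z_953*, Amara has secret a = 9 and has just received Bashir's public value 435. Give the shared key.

Shared key K = 435^9 mod 953.
435^1 ≡ 435 (mod 953)
435^2 = (435^1)^2 ≡ 435^2 = 189225 ≡ 531 (mod 953)
435^4 = (435^2)^2 ≡ 531^2 = 281961 ≡ 826 (mod 953)
435^8 = (435^4)^2 ≡ 826^2 = 682276 ≡ 881 (mod 953)
435^9 = 435^8 · 435^1 ≡ 881 · 435 ≡ 129 (mod 953).

129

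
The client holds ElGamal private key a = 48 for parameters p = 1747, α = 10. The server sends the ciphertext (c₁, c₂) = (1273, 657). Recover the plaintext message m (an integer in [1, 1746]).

Shared mask s = c₁^a mod p = 1273^48 mod 1747.
1273^1 ≡ 1273 (mod 1747)
1273^2 = (1273^1)^2 ≡ 1273^2 = 1620529 ≡ 1060 (mod 1747)
1273^4 = (1273^2)^2 ≡ 1060^2 = 1123600 ≡ 279 (mod 1747)
1273^8 = (1273^4)^2 ≡ 279^2 = 77841 ≡ 973 (mod 1747)
1273^16 = (1273^8)^2 ≡ 973^2 = 946729 ≡ 1602 (mod 1747)
1273^32 = (1273^16)^2 ≡ 1602^2 = 2566404 ≡ 61 (mod 1747)
1273^48 = 1273^32 · 1273^16 ≡ 61 · 1602 ≡ 1637 (mod 1747).
So s = 1637; s⁻¹ ≡ 1477 (mod 1747).
m = c₂ · s⁻¹ mod 1747 = 657 · 1477 mod 1747 = 804.

804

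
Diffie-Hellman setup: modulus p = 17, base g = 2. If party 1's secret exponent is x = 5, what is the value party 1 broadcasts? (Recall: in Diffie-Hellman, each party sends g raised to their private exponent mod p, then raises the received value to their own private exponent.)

Public value = 2^5 (mod 17).
2^1 ≡ 2 (mod 17)
2^2 = (2^1)^2 ≡ 2^2 = 4 ≡ 4 (mod 17)
2^4 = (2^2)^2 ≡ 4^2 = 16 ≡ 16 (mod 17)
2^5 = 2^4 · 2^1 ≡ 16 · 2 ≡ 15 (mod 17).

15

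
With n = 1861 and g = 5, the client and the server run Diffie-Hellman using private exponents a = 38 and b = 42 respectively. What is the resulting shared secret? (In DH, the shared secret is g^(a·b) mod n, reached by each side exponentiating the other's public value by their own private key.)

1262

The client sends A = g^a mod n = 5^38 mod 1861.
5^1 ≡ 5 (mod 1861)
5^2 = (5^1)^2 ≡ 5^2 = 25 ≡ 25 (mod 1861)
5^4 = (5^2)^2 ≡ 25^2 = 625 ≡ 625 (mod 1861)
5^8 = (5^4)^2 ≡ 625^2 = 390625 ≡ 1676 (mod 1861)
5^16 = (5^8)^2 ≡ 1676^2 = 2808976 ≡ 727 (mod 1861)
5^32 = (5^16)^2 ≡ 727^2 = 528529 ≡ 5 (mod 1861)
5^38 = 5^32 · 5^4 · 5^2 ≡ 5 · 625 · 25 ≡ 1824 (mod 1861).
So A = 1824. The server then computes K = A^b mod n = 1824^42 mod 1861.
1824^1 ≡ 1824 (mod 1861)
1824^2 = (1824^1)^2 ≡ 1824^2 = 3326976 ≡ 1369 (mod 1861)
1824^4 = (1824^2)^2 ≡ 1369^2 = 1874161 ≡ 134 (mod 1861)
1824^8 = (1824^4)^2 ≡ 134^2 = 17956 ≡ 1207 (mod 1861)
1824^16 = (1824^8)^2 ≡ 1207^2 = 1456849 ≡ 1547 (mod 1861)
1824^32 = (1824^16)^2 ≡ 1547^2 = 2393209 ≡ 1824 (mod 1861)
1824^42 = 1824^32 · 1824^8 · 1824^2 ≡ 1824 · 1207 · 1369 ≡ 1262 (mod 1861).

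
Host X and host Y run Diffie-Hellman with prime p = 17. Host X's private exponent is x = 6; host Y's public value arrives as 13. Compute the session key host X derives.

16

Shared key K = 13^6 mod 17.
13^1 ≡ 13 (mod 17)
13^2 = (13^1)^2 ≡ 13^2 = 169 ≡ 16 (mod 17)
13^4 = (13^2)^2 ≡ 16^2 = 256 ≡ 1 (mod 17)
13^6 = 13^4 · 13^2 ≡ 1 · 16 ≡ 16 (mod 17).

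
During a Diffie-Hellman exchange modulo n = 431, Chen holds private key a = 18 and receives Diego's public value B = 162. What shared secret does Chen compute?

256

Shared key K = 162^18 mod 431.
162^1 ≡ 162 (mod 431)
162^2 = (162^1)^2 ≡ 162^2 = 26244 ≡ 384 (mod 431)
162^4 = (162^2)^2 ≡ 384^2 = 147456 ≡ 54 (mod 431)
162^8 = (162^4)^2 ≡ 54^2 = 2916 ≡ 330 (mod 431)
162^16 = (162^8)^2 ≡ 330^2 = 108900 ≡ 288 (mod 431)
162^18 = 162^16 · 162^2 ≡ 288 · 384 ≡ 256 (mod 431).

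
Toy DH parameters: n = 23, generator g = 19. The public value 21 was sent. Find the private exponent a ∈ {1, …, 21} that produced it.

Try successive powers of 19 modulo 23:
19^1 ≡ 19
19^2 ≡ 16
19^3 ≡ 5
19^4 ≡ 3
19^5 ≡ 11
19^6 ≡ 2
19^7 ≡ 15
19^8 ≡ 9
19^9 ≡ 10
19^10 ≡ 6
19^11 ≡ 22
19^12 ≡ 4
19^13 ≡ 7
19^14 ≡ 18
19^15 ≡ 20
19^16 ≡ 12
19^17 ≡ 21
Found: a = 17.

17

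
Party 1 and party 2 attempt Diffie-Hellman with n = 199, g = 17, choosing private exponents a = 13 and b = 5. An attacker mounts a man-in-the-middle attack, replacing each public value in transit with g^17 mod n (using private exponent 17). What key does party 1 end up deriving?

171

Party 1 receives an attacker's public value M = 17^17 mod 199 instead of the honest one.
17^1 ≡ 17 (mod 199)
17^2 = (17^1)^2 ≡ 17^2 = 289 ≡ 90 (mod 199)
17^4 = (17^2)^2 ≡ 90^2 = 8100 ≡ 140 (mod 199)
17^8 = (17^4)^2 ≡ 140^2 = 19600 ≡ 98 (mod 199)
17^16 = (17^8)^2 ≡ 98^2 = 9604 ≡ 52 (mod 199)
17^17 = 17^16 · 17^1 ≡ 52 · 17 ≡ 88 (mod 199).
So M = 88. Party 1 computes K = M^13 mod 199.
88^1 ≡ 88 (mod 199)
88^2 = (88^1)^2 ≡ 88^2 = 7744 ≡ 182 (mod 199)
88^4 = (88^2)^2 ≡ 182^2 = 33124 ≡ 90 (mod 199)
88^8 = (88^4)^2 ≡ 90^2 = 8100 ≡ 140 (mod 199)
88^13 = 88^8 · 88^4 · 88^1 ≡ 140 · 90 · 88 ≡ 171 (mod 199).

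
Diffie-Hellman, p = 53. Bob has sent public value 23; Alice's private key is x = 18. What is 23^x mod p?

Shared key K = 23^18 mod 53.
23^1 ≡ 23 (mod 53)
23^2 = (23^1)^2 ≡ 23^2 = 529 ≡ 52 (mod 53)
23^4 = (23^2)^2 ≡ 52^2 = 2704 ≡ 1 (mod 53)
23^8 = (23^4)^2 ≡ 1^2 = 1 ≡ 1 (mod 53)
23^16 = (23^8)^2 ≡ 1^2 = 1 ≡ 1 (mod 53)
23^18 = 23^16 · 23^2 ≡ 1 · 52 ≡ 52 (mod 53).

52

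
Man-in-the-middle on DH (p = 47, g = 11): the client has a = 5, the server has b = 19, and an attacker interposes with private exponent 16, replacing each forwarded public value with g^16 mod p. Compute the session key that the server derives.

18

The server receives an attacker's public value M = 11^16 mod 47 instead of the honest one.
11^1 ≡ 11 (mod 47)
11^2 = (11^1)^2 ≡ 11^2 = 121 ≡ 27 (mod 47)
11^4 = (11^2)^2 ≡ 27^2 = 729 ≡ 24 (mod 47)
11^8 = (11^4)^2 ≡ 24^2 = 576 ≡ 12 (mod 47)
11^16 = (11^8)^2 ≡ 12^2 = 144 ≡ 3 (mod 47)
So M = 3. The server computes K = M^19 mod 47.
3^1 ≡ 3 (mod 47)
3^2 = (3^1)^2 ≡ 3^2 = 9 ≡ 9 (mod 47)
3^4 = (3^2)^2 ≡ 9^2 = 81 ≡ 34 (mod 47)
3^8 = (3^4)^2 ≡ 34^2 = 1156 ≡ 28 (mod 47)
3^16 = (3^8)^2 ≡ 28^2 = 784 ≡ 32 (mod 47)
3^19 = 3^16 · 3^2 · 3^1 ≡ 32 · 9 · 3 ≡ 18 (mod 47).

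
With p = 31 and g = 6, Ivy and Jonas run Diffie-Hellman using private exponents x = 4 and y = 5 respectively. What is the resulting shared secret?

Jonas sends B = g^y mod p = 6^5 mod 31.
6^1 ≡ 6 (mod 31)
6^2 = (6^1)^2 ≡ 6^2 = 36 ≡ 5 (mod 31)
6^4 = (6^2)^2 ≡ 5^2 = 25 ≡ 25 (mod 31)
6^5 = 6^4 · 6^1 ≡ 25 · 6 ≡ 26 (mod 31).
So B = 26. Ivy then computes K = B^x mod p = 26^4 mod 31.
26^1 ≡ 26 (mod 31)
26^2 = (26^1)^2 ≡ 26^2 = 676 ≡ 25 (mod 31)
26^4 = (26^2)^2 ≡ 25^2 = 625 ≡ 5 (mod 31)

5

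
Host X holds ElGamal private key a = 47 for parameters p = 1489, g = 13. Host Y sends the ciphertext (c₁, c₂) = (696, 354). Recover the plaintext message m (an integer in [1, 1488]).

1026

Shared mask s = c₁^a mod p = 696^47 mod 1489.
696^1 ≡ 696 (mod 1489)
696^2 = (696^1)^2 ≡ 696^2 = 484416 ≡ 491 (mod 1489)
696^4 = (696^2)^2 ≡ 491^2 = 241081 ≡ 1352 (mod 1489)
696^8 = (696^4)^2 ≡ 1352^2 = 1827904 ≡ 901 (mod 1489)
696^16 = (696^8)^2 ≡ 901^2 = 811801 ≡ 296 (mod 1489)
696^32 = (696^16)^2 ≡ 296^2 = 87616 ≡ 1254 (mod 1489)
696^47 = 696^32 · 696^8 · 696^4 · 696^2 · 696^1 ≡ 1254 · 901 · 1352 · 491 · 696 ≡ 636 (mod 1489).
So s = 636; s⁻¹ ≡ 1290 (mod 1489).
m = c₂ · s⁻¹ mod 1489 = 354 · 1290 mod 1489 = 1026.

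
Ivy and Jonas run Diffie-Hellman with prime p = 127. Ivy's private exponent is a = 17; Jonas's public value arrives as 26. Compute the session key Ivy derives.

Shared key K = 26^17 mod 127.
26^1 ≡ 26 (mod 127)
26^2 = (26^1)^2 ≡ 26^2 = 676 ≡ 41 (mod 127)
26^4 = (26^2)^2 ≡ 41^2 = 1681 ≡ 30 (mod 127)
26^8 = (26^4)^2 ≡ 30^2 = 900 ≡ 11 (mod 127)
26^16 = (26^8)^2 ≡ 11^2 = 121 ≡ 121 (mod 127)
26^17 = 26^16 · 26^1 ≡ 121 · 26 ≡ 98 (mod 127).

98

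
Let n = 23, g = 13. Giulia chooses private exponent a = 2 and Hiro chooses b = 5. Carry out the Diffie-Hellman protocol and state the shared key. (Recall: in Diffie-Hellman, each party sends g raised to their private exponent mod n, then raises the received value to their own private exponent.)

16

Giulia sends A = g^a mod n = 13^2 mod 23.
13^1 ≡ 13 (mod 23)
13^2 = (13^1)^2 ≡ 13^2 = 169 ≡ 8 (mod 23)
So A = 8. Hiro then computes K = A^b mod n = 8^5 mod 23.
8^1 ≡ 8 (mod 23)
8^2 = (8^1)^2 ≡ 8^2 = 64 ≡ 18 (mod 23)
8^4 = (8^2)^2 ≡ 18^2 = 324 ≡ 2 (mod 23)
8^5 = 8^4 · 8^1 ≡ 2 · 8 ≡ 16 (mod 23).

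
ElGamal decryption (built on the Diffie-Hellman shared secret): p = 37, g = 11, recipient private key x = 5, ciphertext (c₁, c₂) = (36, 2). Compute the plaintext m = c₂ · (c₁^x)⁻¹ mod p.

Shared mask s = c₁^x mod p = 36^5 mod 37.
36^1 ≡ 36 (mod 37)
36^2 = (36^1)^2 ≡ 36^2 = 1296 ≡ 1 (mod 37)
36^4 = (36^2)^2 ≡ 1^2 = 1 ≡ 1 (mod 37)
36^5 = 36^4 · 36^1 ≡ 1 · 36 ≡ 36 (mod 37).
So s = 36; s⁻¹ ≡ 36 (mod 37).
m = c₂ · s⁻¹ mod 37 = 2 · 36 mod 37 = 35.

35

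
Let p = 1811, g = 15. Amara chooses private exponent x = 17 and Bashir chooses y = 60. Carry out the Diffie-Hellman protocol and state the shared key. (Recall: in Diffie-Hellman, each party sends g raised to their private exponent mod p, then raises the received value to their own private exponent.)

357

Amara sends A = g^x mod p = 15^17 mod 1811.
15^1 ≡ 15 (mod 1811)
15^2 = (15^1)^2 ≡ 15^2 = 225 ≡ 225 (mod 1811)
15^4 = (15^2)^2 ≡ 225^2 = 50625 ≡ 1728 (mod 1811)
15^8 = (15^4)^2 ≡ 1728^2 = 2985984 ≡ 1456 (mod 1811)
15^16 = (15^8)^2 ≡ 1456^2 = 2119936 ≡ 1066 (mod 1811)
15^17 = 15^16 · 15^1 ≡ 1066 · 15 ≡ 1502 (mod 1811).
So A = 1502. Bashir then computes K = A^y mod p = 1502^60 mod 1811.
1502^1 ≡ 1502 (mod 1811)
1502^2 = (1502^1)^2 ≡ 1502^2 = 2256004 ≡ 1309 (mod 1811)
1502^4 = (1502^2)^2 ≡ 1309^2 = 1713481 ≡ 275 (mod 1811)
1502^8 = (1502^4)^2 ≡ 275^2 = 75625 ≡ 1374 (mod 1811)
1502^16 = (1502^8)^2 ≡ 1374^2 = 1887876 ≡ 814 (mod 1811)
1502^32 = (1502^16)^2 ≡ 814^2 = 662596 ≡ 1581 (mod 1811)
1502^60 = 1502^32 · 1502^16 · 1502^8 · 1502^4 ≡ 1581 · 814 · 1374 · 275 ≡ 357 (mod 1811).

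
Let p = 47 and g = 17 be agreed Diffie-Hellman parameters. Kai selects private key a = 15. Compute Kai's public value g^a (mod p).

12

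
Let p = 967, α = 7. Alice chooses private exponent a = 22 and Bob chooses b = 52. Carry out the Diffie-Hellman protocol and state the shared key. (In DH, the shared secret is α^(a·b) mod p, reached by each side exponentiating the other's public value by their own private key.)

Bob sends B = α^b mod p = 7^52 mod 967.
7^1 ≡ 7 (mod 967)
7^2 = (7^1)^2 ≡ 7^2 = 49 ≡ 49 (mod 967)
7^4 = (7^2)^2 ≡ 49^2 = 2401 ≡ 467 (mod 967)
7^8 = (7^4)^2 ≡ 467^2 = 218089 ≡ 514 (mod 967)
7^16 = (7^8)^2 ≡ 514^2 = 264196 ≡ 205 (mod 967)
7^32 = (7^16)^2 ≡ 205^2 = 42025 ≡ 444 (mod 967)
7^52 = 7^32 · 7^16 · 7^4 ≡ 444 · 205 · 467 ≡ 888 (mod 967).
So B = 888. Alice then computes K = B^a mod p = 888^22 mod 967.
888^1 ≡ 888 (mod 967)
888^2 = (888^1)^2 ≡ 888^2 = 788544 ≡ 439 (mod 967)
888^4 = (888^2)^2 ≡ 439^2 = 192721 ≡ 288 (mod 967)
888^8 = (888^4)^2 ≡ 288^2 = 82944 ≡ 749 (mod 967)
888^16 = (888^8)^2 ≡ 749^2 = 561001 ≡ 141 (mod 967)
888^22 = 888^16 · 888^4 · 888^2 ≡ 141 · 288 · 439 ≡ 267 (mod 967).

267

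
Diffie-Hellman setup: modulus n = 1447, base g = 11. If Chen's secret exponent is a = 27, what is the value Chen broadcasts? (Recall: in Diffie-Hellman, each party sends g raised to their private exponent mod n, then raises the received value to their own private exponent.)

1096

Public value = 11^27 mod 1447.
11^1 ≡ 11 (mod 1447)
11^2 = (11^1)^2 ≡ 11^2 = 121 ≡ 121 (mod 1447)
11^4 = (11^2)^2 ≡ 121^2 = 14641 ≡ 171 (mod 1447)
11^8 = (11^4)^2 ≡ 171^2 = 29241 ≡ 301 (mod 1447)
11^16 = (11^8)^2 ≡ 301^2 = 90601 ≡ 887 (mod 1447)
11^27 = 11^16 · 11^8 · 11^2 · 11^1 ≡ 887 · 301 · 121 · 11 ≡ 1096 (mod 1447).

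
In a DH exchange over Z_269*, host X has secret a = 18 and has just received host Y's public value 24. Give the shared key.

205

Shared key K = 24^18 mod 269.
24^1 ≡ 24 (mod 269)
24^2 = (24^1)^2 ≡ 24^2 = 576 ≡ 38 (mod 269)
24^4 = (24^2)^2 ≡ 38^2 = 1444 ≡ 99 (mod 269)
24^8 = (24^4)^2 ≡ 99^2 = 9801 ≡ 117 (mod 269)
24^16 = (24^8)^2 ≡ 117^2 = 13689 ≡ 239 (mod 269)
24^18 = 24^16 · 24^2 ≡ 239 · 38 ≡ 205 (mod 269).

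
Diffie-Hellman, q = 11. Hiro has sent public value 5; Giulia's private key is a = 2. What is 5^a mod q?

3

Shared key K = 5^2 mod 11.
5^1 ≡ 5 (mod 11)
5^2 = (5^1)^2 ≡ 5^2 = 25 ≡ 3 (mod 11)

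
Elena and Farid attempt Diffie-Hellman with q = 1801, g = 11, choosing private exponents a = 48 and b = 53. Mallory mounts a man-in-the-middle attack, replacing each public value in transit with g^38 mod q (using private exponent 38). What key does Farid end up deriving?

Farid receives Mallory's public value M = 11^38 mod 1801 instead of the honest one.
11^1 ≡ 11 (mod 1801)
11^2 = (11^1)^2 ≡ 11^2 = 121 ≡ 121 (mod 1801)
11^4 = (11^2)^2 ≡ 121^2 = 14641 ≡ 233 (mod 1801)
11^8 = (11^4)^2 ≡ 233^2 = 54289 ≡ 259 (mod 1801)
11^16 = (11^8)^2 ≡ 259^2 = 67081 ≡ 444 (mod 1801)
11^32 = (11^16)^2 ≡ 444^2 = 197136 ≡ 827 (mod 1801)
11^38 = 11^32 · 11^4 · 11^2 ≡ 827 · 233 · 121 ≡ 1666 (mod 1801).
So M = 1666. Farid computes K = M^53 mod 1801.
1666^1 ≡ 1666 (mod 1801)
1666^2 = (1666^1)^2 ≡ 1666^2 = 2775556 ≡ 215 (mod 1801)
1666^4 = (1666^2)^2 ≡ 215^2 = 46225 ≡ 1200 (mod 1801)
1666^8 = (1666^4)^2 ≡ 1200^2 = 1440000 ≡ 1001 (mod 1801)
1666^16 = (1666^8)^2 ≡ 1001^2 = 1002001 ≡ 645 (mod 1801)
1666^32 = (1666^16)^2 ≡ 645^2 = 416025 ≡ 1795 (mod 1801)
1666^53 = 1666^32 · 1666^16 · 1666^4 · 1666^1 ≡ 1795 · 645 · 1200 · 1666 ≡ 1094 (mod 1801).

1094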